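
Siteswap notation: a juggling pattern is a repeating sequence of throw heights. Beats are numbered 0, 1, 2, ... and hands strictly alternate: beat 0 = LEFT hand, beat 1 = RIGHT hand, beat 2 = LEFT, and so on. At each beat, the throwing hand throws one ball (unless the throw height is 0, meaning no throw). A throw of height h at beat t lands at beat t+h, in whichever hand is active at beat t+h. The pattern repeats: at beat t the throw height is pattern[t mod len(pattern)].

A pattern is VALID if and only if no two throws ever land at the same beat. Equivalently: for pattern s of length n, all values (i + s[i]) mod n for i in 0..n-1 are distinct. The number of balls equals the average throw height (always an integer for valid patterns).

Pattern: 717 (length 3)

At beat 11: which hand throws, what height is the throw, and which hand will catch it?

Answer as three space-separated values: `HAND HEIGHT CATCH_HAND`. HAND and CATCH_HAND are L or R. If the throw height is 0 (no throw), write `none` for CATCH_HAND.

Answer: R 7 L

Derivation:
Beat 11: 11 mod 2 = 1, so hand = R
Throw height = pattern[11 mod 3] = pattern[2] = 7
Lands at beat 11+7=18, 18 mod 2 = 0, so catch hand = L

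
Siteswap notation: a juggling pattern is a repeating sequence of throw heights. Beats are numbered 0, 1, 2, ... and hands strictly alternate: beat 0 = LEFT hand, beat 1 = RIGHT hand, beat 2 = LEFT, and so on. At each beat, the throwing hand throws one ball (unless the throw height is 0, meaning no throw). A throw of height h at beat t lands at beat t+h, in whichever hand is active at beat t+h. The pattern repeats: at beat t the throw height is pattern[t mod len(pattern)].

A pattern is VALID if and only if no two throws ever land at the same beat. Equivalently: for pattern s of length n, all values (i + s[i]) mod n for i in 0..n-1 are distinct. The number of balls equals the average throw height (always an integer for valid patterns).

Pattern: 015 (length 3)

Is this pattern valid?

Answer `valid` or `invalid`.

Answer: valid

Derivation:
i=0: (i + s[i]) mod n = (0 + 0) mod 3 = 0
i=1: (i + s[i]) mod n = (1 + 1) mod 3 = 2
i=2: (i + s[i]) mod n = (2 + 5) mod 3 = 1
Residues: [0, 2, 1], distinct: True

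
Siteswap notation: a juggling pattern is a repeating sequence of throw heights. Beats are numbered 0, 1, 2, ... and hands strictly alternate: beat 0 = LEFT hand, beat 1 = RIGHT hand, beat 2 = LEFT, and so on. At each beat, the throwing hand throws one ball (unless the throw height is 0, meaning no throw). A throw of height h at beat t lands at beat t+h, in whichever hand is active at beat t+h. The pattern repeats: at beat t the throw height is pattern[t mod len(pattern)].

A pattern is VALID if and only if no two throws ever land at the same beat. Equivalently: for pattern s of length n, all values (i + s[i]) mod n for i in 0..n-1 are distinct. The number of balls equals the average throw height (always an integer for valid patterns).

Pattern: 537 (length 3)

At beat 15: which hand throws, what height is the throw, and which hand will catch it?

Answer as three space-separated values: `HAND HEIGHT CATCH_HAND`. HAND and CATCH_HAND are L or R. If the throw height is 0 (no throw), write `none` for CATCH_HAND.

Answer: R 5 L

Derivation:
Beat 15: 15 mod 2 = 1, so hand = R
Throw height = pattern[15 mod 3] = pattern[0] = 5
Lands at beat 15+5=20, 20 mod 2 = 0, so catch hand = L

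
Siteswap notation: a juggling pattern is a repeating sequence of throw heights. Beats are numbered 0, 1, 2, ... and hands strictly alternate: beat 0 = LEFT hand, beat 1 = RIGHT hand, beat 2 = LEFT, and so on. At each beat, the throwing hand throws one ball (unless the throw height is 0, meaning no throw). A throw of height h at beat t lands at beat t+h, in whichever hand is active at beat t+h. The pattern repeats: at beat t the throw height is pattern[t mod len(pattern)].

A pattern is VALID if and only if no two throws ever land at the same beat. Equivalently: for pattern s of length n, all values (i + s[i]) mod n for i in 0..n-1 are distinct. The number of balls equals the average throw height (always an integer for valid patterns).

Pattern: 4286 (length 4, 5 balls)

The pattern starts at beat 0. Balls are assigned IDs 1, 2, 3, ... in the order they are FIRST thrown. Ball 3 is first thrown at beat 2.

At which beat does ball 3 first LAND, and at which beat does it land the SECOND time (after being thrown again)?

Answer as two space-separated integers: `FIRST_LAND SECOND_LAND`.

Beat 0 (L): throw ball1 h=4 -> lands@4:L; in-air after throw: [b1@4:L]
Beat 1 (R): throw ball2 h=2 -> lands@3:R; in-air after throw: [b2@3:R b1@4:L]
Beat 2 (L): throw ball3 h=8 -> lands@10:L; in-air after throw: [b2@3:R b1@4:L b3@10:L]
Beat 3 (R): throw ball2 h=6 -> lands@9:R; in-air after throw: [b1@4:L b2@9:R b3@10:L]
Beat 4 (L): throw ball1 h=4 -> lands@8:L; in-air after throw: [b1@8:L b2@9:R b3@10:L]
Beat 5 (R): throw ball4 h=2 -> lands@7:R; in-air after throw: [b4@7:R b1@8:L b2@9:R b3@10:L]
Beat 6 (L): throw ball5 h=8 -> lands@14:L; in-air after throw: [b4@7:R b1@8:L b2@9:R b3@10:L b5@14:L]
Beat 7 (R): throw ball4 h=6 -> lands@13:R; in-air after throw: [b1@8:L b2@9:R b3@10:L b4@13:R b5@14:L]
Beat 8 (L): throw ball1 h=4 -> lands@12:L; in-air after throw: [b2@9:R b3@10:L b1@12:L b4@13:R b5@14:L]
Beat 9 (R): throw ball2 h=2 -> lands@11:R; in-air after throw: [b3@10:L b2@11:R b1@12:L b4@13:R b5@14:L]
Beat 10 (L): throw ball3 h=8 -> lands@18:L; in-air after throw: [b2@11:R b1@12:L b4@13:R b5@14:L b3@18:L]
Beat 11 (R): throw ball2 h=6 -> lands@17:R; in-air after throw: [b1@12:L b4@13:R b5@14:L b2@17:R b3@18:L]
Beat 12 (L): throw ball1 h=4 -> lands@16:L; in-air after throw: [b4@13:R b5@14:L b1@16:L b2@17:R b3@18:L]
Beat 13 (R): throw ball4 h=2 -> lands@15:R; in-air after throw: [b5@14:L b4@15:R b1@16:L b2@17:R b3@18:L]
Beat 14 (L): throw ball5 h=8 -> lands@22:L; in-air after throw: [b4@15:R b1@16:L b2@17:R b3@18:L b5@22:L]
Beat 15 (R): throw ball4 h=6 -> lands@21:R; in-air after throw: [b1@16:L b2@17:R b3@18:L b4@21:R b5@22:L]
Beat 16 (L): throw ball1 h=4 -> lands@20:L; in-air after throw: [b2@17:R b3@18:L b1@20:L b4@21:R b5@22:L]
Ball 3: thrown@2 h=8 -> first land @10; rethrown@10 h=8 -> second land @18

Answer: 10 18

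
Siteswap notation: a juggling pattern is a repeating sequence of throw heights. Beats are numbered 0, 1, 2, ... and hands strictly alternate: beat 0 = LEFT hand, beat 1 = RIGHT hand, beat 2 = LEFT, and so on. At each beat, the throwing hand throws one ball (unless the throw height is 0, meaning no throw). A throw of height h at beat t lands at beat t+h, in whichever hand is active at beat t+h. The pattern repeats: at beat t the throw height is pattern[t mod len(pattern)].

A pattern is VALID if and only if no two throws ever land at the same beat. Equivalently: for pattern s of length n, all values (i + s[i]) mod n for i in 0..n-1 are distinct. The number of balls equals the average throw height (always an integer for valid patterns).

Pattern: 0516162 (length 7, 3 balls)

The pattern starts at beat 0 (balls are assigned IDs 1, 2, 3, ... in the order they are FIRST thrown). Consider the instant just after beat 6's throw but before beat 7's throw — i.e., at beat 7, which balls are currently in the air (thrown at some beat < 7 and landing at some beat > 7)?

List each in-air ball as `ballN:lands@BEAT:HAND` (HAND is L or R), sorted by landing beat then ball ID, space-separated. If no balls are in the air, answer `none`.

Answer: ball1:lands@8:L ball2:lands@9:R ball3:lands@11:R

Derivation:
Beat 1 (R): throw ball1 h=5 -> lands@6:L; in-air after throw: [b1@6:L]
Beat 2 (L): throw ball2 h=1 -> lands@3:R; in-air after throw: [b2@3:R b1@6:L]
Beat 3 (R): throw ball2 h=6 -> lands@9:R; in-air after throw: [b1@6:L b2@9:R]
Beat 4 (L): throw ball3 h=1 -> lands@5:R; in-air after throw: [b3@5:R b1@6:L b2@9:R]
Beat 5 (R): throw ball3 h=6 -> lands@11:R; in-air after throw: [b1@6:L b2@9:R b3@11:R]
Beat 6 (L): throw ball1 h=2 -> lands@8:L; in-air after throw: [b1@8:L b2@9:R b3@11:R]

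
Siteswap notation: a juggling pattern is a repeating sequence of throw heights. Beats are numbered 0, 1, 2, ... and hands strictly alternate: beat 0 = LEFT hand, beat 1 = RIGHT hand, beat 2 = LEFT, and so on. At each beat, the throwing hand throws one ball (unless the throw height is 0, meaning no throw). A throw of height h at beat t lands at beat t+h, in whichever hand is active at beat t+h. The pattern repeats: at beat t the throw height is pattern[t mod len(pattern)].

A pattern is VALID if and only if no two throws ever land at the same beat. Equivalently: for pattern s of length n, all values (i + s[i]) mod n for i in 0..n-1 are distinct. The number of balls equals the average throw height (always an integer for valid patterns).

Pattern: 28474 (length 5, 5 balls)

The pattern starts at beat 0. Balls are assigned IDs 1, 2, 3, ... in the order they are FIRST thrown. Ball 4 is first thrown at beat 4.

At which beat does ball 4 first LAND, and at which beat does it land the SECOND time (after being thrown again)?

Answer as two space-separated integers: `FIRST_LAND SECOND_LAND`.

Answer: 8 15

Derivation:
Beat 0 (L): throw ball1 h=2 -> lands@2:L; in-air after throw: [b1@2:L]
Beat 1 (R): throw ball2 h=8 -> lands@9:R; in-air after throw: [b1@2:L b2@9:R]
Beat 2 (L): throw ball1 h=4 -> lands@6:L; in-air after throw: [b1@6:L b2@9:R]
Beat 3 (R): throw ball3 h=7 -> lands@10:L; in-air after throw: [b1@6:L b2@9:R b3@10:L]
Beat 4 (L): throw ball4 h=4 -> lands@8:L; in-air after throw: [b1@6:L b4@8:L b2@9:R b3@10:L]
Beat 5 (R): throw ball5 h=2 -> lands@7:R; in-air after throw: [b1@6:L b5@7:R b4@8:L b2@9:R b3@10:L]
Beat 6 (L): throw ball1 h=8 -> lands@14:L; in-air after throw: [b5@7:R b4@8:L b2@9:R b3@10:L b1@14:L]
Beat 7 (R): throw ball5 h=4 -> lands@11:R; in-air after throw: [b4@8:L b2@9:R b3@10:L b5@11:R b1@14:L]
Beat 8 (L): throw ball4 h=7 -> lands@15:R; in-air after throw: [b2@9:R b3@10:L b5@11:R b1@14:L b4@15:R]
Beat 9 (R): throw ball2 h=4 -> lands@13:R; in-air after throw: [b3@10:L b5@11:R b2@13:R b1@14:L b4@15:R]
Beat 10 (L): throw ball3 h=2 -> lands@12:L; in-air after throw: [b5@11:R b3@12:L b2@13:R b1@14:L b4@15:R]
Beat 11 (R): throw ball5 h=8 -> lands@19:R; in-air after throw: [b3@12:L b2@13:R b1@14:L b4@15:R b5@19:R]
Beat 12 (L): throw ball3 h=4 -> lands@16:L; in-air after throw: [b2@13:R b1@14:L b4@15:R b3@16:L b5@19:R]
Ball 4: thrown@4 h=4 -> first land @8; rethrown@8 h=7 -> second land @15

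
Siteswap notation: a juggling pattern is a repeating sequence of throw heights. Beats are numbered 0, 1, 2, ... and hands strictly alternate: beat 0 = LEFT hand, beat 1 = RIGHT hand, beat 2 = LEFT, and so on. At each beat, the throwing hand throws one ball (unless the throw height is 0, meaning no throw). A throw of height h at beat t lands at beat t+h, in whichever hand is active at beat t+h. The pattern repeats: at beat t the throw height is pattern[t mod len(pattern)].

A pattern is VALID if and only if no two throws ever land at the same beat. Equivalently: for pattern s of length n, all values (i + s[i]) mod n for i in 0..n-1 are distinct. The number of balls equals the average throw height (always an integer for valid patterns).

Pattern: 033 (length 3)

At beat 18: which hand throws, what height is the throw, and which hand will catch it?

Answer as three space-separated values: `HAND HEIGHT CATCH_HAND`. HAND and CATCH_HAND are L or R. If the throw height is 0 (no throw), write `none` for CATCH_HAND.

Answer: L 0 none

Derivation:
Beat 18: 18 mod 2 = 0, so hand = L
Throw height = pattern[18 mod 3] = pattern[0] = 0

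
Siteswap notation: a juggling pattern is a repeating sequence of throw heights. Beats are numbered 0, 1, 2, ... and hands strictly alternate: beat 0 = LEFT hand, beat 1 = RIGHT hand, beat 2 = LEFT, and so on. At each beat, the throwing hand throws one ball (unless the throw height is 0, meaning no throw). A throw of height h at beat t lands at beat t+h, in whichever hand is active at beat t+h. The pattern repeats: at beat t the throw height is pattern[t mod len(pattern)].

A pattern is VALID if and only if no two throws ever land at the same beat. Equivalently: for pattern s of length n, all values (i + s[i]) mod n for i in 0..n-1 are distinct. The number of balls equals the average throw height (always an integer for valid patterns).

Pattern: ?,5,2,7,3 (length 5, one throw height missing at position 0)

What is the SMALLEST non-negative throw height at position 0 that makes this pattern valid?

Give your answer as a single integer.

i=0: s[i]=? (unknown)
i=1: (1 + 5) mod 5 = 1
i=2: (2 + 2) mod 5 = 4
i=3: (3 + 7) mod 5 = 0
i=4: (4 + 3) mod 5 = 2
Known residues: [0, 1, 2, 4]; need a permutation of 0..4, so missing residue r = 3
Need (0 + s) mod 5 = 3; smallest s = (3 - 0) mod 5 = 3

Answer: 3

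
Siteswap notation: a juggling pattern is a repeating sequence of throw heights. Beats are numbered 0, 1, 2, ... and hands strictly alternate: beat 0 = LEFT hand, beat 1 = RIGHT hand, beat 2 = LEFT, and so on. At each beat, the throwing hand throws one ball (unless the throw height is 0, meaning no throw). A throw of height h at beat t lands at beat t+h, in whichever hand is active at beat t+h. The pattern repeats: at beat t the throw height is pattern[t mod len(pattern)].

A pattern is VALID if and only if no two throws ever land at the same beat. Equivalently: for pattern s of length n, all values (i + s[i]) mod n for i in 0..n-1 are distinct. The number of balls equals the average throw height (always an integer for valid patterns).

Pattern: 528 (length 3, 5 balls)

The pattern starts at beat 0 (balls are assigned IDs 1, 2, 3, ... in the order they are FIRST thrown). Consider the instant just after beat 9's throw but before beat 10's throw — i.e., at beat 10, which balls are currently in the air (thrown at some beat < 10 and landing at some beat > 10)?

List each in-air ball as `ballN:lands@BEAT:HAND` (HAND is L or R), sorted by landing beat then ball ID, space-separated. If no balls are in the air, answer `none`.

Answer: ball4:lands@11:R ball1:lands@13:R ball5:lands@14:L ball2:lands@16:L

Derivation:
Beat 0 (L): throw ball1 h=5 -> lands@5:R; in-air after throw: [b1@5:R]
Beat 1 (R): throw ball2 h=2 -> lands@3:R; in-air after throw: [b2@3:R b1@5:R]
Beat 2 (L): throw ball3 h=8 -> lands@10:L; in-air after throw: [b2@3:R b1@5:R b3@10:L]
Beat 3 (R): throw ball2 h=5 -> lands@8:L; in-air after throw: [b1@5:R b2@8:L b3@10:L]
Beat 4 (L): throw ball4 h=2 -> lands@6:L; in-air after throw: [b1@5:R b4@6:L b2@8:L b3@10:L]
Beat 5 (R): throw ball1 h=8 -> lands@13:R; in-air after throw: [b4@6:L b2@8:L b3@10:L b1@13:R]
Beat 6 (L): throw ball4 h=5 -> lands@11:R; in-air after throw: [b2@8:L b3@10:L b4@11:R b1@13:R]
Beat 7 (R): throw ball5 h=2 -> lands@9:R; in-air after throw: [b2@8:L b5@9:R b3@10:L b4@11:R b1@13:R]
Beat 8 (L): throw ball2 h=8 -> lands@16:L; in-air after throw: [b5@9:R b3@10:L b4@11:R b1@13:R b2@16:L]
Beat 9 (R): throw ball5 h=5 -> lands@14:L; in-air after throw: [b3@10:L b4@11:R b1@13:R b5@14:L b2@16:L]
Beat 10 (L): throw ball3 h=2 -> lands@12:L; in-air after throw: [b4@11:R b3@12:L b1@13:R b5@14:L b2@16:L]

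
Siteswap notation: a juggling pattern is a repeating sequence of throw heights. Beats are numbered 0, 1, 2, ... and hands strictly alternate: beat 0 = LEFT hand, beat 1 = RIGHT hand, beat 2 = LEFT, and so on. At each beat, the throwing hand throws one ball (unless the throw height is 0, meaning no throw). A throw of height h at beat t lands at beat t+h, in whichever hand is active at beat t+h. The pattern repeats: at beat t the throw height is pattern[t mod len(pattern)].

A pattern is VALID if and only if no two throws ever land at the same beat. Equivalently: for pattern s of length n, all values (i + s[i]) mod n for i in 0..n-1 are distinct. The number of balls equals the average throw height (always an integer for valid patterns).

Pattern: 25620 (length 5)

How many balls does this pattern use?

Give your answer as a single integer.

Answer: 3

Derivation:
Pattern = [2, 5, 6, 2, 0], length n = 5
  position 0: throw height = 2, running sum = 2
  position 1: throw height = 5, running sum = 7
  position 2: throw height = 6, running sum = 13
  position 3: throw height = 2, running sum = 15
  position 4: throw height = 0, running sum = 15
Total sum = 15; balls = sum / n = 15 / 5 = 3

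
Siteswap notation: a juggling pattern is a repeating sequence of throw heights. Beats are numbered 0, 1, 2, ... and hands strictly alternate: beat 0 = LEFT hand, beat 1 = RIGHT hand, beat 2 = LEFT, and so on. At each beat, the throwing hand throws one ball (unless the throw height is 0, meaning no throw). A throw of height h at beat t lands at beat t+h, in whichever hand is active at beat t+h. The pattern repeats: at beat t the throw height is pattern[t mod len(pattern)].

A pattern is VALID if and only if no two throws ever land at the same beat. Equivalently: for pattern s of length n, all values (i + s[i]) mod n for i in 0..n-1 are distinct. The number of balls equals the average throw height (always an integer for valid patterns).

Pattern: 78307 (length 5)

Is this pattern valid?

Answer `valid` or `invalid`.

Answer: valid

Derivation:
i=0: (i + s[i]) mod n = (0 + 7) mod 5 = 2
i=1: (i + s[i]) mod n = (1 + 8) mod 5 = 4
i=2: (i + s[i]) mod n = (2 + 3) mod 5 = 0
i=3: (i + s[i]) mod n = (3 + 0) mod 5 = 3
i=4: (i + s[i]) mod n = (4 + 7) mod 5 = 1
Residues: [2, 4, 0, 3, 1], distinct: True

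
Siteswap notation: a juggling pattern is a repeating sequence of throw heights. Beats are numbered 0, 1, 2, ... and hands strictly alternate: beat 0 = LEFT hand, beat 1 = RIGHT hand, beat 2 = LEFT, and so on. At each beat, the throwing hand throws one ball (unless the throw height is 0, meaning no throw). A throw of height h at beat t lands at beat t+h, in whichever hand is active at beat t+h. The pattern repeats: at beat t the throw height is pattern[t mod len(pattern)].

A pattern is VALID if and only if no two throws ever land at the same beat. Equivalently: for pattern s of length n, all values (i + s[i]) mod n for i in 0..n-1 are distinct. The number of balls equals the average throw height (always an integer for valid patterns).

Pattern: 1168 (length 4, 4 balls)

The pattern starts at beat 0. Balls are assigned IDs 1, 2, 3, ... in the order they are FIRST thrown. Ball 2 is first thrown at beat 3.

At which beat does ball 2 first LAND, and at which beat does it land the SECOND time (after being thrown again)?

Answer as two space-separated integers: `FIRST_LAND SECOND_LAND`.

Beat 0 (L): throw ball1 h=1 -> lands@1:R; in-air after throw: [b1@1:R]
Beat 1 (R): throw ball1 h=1 -> lands@2:L; in-air after throw: [b1@2:L]
Beat 2 (L): throw ball1 h=6 -> lands@8:L; in-air after throw: [b1@8:L]
Beat 3 (R): throw ball2 h=8 -> lands@11:R; in-air after throw: [b1@8:L b2@11:R]
Beat 4 (L): throw ball3 h=1 -> lands@5:R; in-air after throw: [b3@5:R b1@8:L b2@11:R]
Beat 5 (R): throw ball3 h=1 -> lands@6:L; in-air after throw: [b3@6:L b1@8:L b2@11:R]
Beat 6 (L): throw ball3 h=6 -> lands@12:L; in-air after throw: [b1@8:L b2@11:R b3@12:L]
Beat 7 (R): throw ball4 h=8 -> lands@15:R; in-air after throw: [b1@8:L b2@11:R b3@12:L b4@15:R]
Beat 8 (L): throw ball1 h=1 -> lands@9:R; in-air after throw: [b1@9:R b2@11:R b3@12:L b4@15:R]
Beat 9 (R): throw ball1 h=1 -> lands@10:L; in-air after throw: [b1@10:L b2@11:R b3@12:L b4@15:R]
Beat 10 (L): throw ball1 h=6 -> lands@16:L; in-air after throw: [b2@11:R b3@12:L b4@15:R b1@16:L]
Beat 11 (R): throw ball2 h=8 -> lands@19:R; in-air after throw: [b3@12:L b4@15:R b1@16:L b2@19:R]
Beat 12 (L): throw ball3 h=1 -> lands@13:R; in-air after throw: [b3@13:R b4@15:R b1@16:L b2@19:R]
Beat 13 (R): throw ball3 h=1 -> lands@14:L; in-air after throw: [b3@14:L b4@15:R b1@16:L b2@19:R]
Beat 14 (L): throw ball3 h=6 -> lands@20:L; in-air after throw: [b4@15:R b1@16:L b2@19:R b3@20:L]
Beat 15 (R): throw ball4 h=8 -> lands@23:R; in-air after throw: [b1@16:L b2@19:R b3@20:L b4@23:R]
Beat 16 (L): throw ball1 h=1 -> lands@17:R; in-air after throw: [b1@17:R b2@19:R b3@20:L b4@23:R]
Beat 17 (R): throw ball1 h=1 -> lands@18:L; in-air after throw: [b1@18:L b2@19:R b3@20:L b4@23:R]
Beat 18 (L): throw ball1 h=6 -> lands@24:L; in-air after throw: [b2@19:R b3@20:L b4@23:R b1@24:L]
Beat 19 (R): throw ball2 h=8 -> lands@27:R; in-air after throw: [b3@20:L b4@23:R b1@24:L b2@27:R]
Ball 2: thrown@3 h=8 -> first land @11; rethrown@11 h=8 -> second land @19

Answer: 11 19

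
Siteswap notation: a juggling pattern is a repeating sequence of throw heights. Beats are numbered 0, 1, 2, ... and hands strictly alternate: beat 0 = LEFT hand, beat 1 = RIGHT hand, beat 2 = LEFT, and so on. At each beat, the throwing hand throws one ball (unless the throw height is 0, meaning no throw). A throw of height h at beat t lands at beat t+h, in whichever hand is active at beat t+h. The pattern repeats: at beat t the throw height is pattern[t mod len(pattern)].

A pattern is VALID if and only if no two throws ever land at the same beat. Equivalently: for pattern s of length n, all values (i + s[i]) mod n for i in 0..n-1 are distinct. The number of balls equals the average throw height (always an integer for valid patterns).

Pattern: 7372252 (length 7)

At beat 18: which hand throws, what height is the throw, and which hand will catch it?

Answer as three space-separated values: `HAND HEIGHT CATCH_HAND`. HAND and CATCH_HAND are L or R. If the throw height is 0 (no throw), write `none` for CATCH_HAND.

Answer: L 2 L

Derivation:
Beat 18: 18 mod 2 = 0, so hand = L
Throw height = pattern[18 mod 7] = pattern[4] = 2
Lands at beat 18+2=20, 20 mod 2 = 0, so catch hand = L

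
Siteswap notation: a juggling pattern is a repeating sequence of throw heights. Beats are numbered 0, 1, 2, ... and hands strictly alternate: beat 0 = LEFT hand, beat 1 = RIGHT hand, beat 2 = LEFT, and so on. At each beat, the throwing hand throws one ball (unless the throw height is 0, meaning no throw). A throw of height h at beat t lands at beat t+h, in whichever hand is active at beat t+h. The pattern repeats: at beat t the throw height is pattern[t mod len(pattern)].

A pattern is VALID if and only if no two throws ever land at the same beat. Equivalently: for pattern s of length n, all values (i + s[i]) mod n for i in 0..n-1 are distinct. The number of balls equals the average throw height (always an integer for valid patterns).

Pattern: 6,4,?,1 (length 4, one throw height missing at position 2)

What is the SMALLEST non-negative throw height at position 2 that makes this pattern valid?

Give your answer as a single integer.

i=0: (0 + 6) mod 4 = 2
i=1: (1 + 4) mod 4 = 1
i=2: s[i]=? (unknown)
i=3: (3 + 1) mod 4 = 0
Known residues: [0, 1, 2]; need a permutation of 0..3, so missing residue r = 3
Need (2 + s) mod 4 = 3; smallest s = (3 - 2) mod 4 = 1

Answer: 1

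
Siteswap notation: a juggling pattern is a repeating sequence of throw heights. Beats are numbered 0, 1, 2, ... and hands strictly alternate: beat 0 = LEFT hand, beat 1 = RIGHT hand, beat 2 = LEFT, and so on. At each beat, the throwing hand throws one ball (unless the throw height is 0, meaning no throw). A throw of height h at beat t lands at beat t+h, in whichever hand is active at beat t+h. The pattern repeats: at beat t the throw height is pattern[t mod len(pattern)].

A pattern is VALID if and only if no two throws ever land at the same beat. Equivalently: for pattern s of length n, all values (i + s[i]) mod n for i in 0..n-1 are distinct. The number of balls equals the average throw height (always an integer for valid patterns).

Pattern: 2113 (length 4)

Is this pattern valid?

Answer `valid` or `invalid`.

i=0: (i + s[i]) mod n = (0 + 2) mod 4 = 2
i=1: (i + s[i]) mod n = (1 + 1) mod 4 = 2
i=2: (i + s[i]) mod n = (2 + 1) mod 4 = 3
i=3: (i + s[i]) mod n = (3 + 3) mod 4 = 2
Residues: [2, 2, 3, 2], distinct: False

Answer: invalid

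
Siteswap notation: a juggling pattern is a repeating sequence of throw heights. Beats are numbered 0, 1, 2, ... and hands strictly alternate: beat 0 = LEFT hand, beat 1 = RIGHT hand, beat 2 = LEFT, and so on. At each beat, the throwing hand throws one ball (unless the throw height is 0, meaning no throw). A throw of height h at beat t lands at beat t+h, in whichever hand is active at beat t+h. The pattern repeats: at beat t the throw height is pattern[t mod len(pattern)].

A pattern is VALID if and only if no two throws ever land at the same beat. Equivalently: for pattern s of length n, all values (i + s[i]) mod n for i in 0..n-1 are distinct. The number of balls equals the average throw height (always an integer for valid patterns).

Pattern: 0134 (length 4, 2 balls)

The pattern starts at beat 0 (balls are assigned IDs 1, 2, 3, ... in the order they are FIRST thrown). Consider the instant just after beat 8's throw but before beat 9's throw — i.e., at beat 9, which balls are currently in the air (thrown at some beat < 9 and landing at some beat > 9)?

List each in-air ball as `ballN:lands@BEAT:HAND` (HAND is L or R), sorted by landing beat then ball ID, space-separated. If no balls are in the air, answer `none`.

Beat 1 (R): throw ball1 h=1 -> lands@2:L; in-air after throw: [b1@2:L]
Beat 2 (L): throw ball1 h=3 -> lands@5:R; in-air after throw: [b1@5:R]
Beat 3 (R): throw ball2 h=4 -> lands@7:R; in-air after throw: [b1@5:R b2@7:R]
Beat 5 (R): throw ball1 h=1 -> lands@6:L; in-air after throw: [b1@6:L b2@7:R]
Beat 6 (L): throw ball1 h=3 -> lands@9:R; in-air after throw: [b2@7:R b1@9:R]
Beat 7 (R): throw ball2 h=4 -> lands@11:R; in-air after throw: [b1@9:R b2@11:R]
Beat 9 (R): throw ball1 h=1 -> lands@10:L; in-air after throw: [b1@10:L b2@11:R]

Answer: ball2:lands@11:R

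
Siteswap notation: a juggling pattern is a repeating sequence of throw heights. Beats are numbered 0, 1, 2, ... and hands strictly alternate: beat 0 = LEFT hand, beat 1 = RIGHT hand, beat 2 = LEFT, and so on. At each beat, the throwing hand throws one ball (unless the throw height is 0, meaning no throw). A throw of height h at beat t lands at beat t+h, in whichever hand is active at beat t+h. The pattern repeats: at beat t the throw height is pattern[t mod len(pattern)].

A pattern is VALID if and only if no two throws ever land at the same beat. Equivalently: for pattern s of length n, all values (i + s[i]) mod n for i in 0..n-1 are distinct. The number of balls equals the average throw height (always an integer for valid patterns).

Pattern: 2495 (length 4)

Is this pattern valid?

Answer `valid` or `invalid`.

i=0: (i + s[i]) mod n = (0 + 2) mod 4 = 2
i=1: (i + s[i]) mod n = (1 + 4) mod 4 = 1
i=2: (i + s[i]) mod n = (2 + 9) mod 4 = 3
i=3: (i + s[i]) mod n = (3 + 5) mod 4 = 0
Residues: [2, 1, 3, 0], distinct: True

Answer: valid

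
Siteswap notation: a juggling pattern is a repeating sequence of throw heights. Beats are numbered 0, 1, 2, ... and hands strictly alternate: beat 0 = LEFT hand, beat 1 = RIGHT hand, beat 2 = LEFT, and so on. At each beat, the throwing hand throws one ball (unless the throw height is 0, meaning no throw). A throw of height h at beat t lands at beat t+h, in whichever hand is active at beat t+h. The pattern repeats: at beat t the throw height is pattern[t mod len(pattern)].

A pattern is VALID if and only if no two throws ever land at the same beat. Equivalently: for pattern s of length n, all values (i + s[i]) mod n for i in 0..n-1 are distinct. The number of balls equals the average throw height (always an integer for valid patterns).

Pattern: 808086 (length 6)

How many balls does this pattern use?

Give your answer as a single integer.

Pattern = [8, 0, 8, 0, 8, 6], length n = 6
  position 0: throw height = 8, running sum = 8
  position 1: throw height = 0, running sum = 8
  position 2: throw height = 8, running sum = 16
  position 3: throw height = 0, running sum = 16
  position 4: throw height = 8, running sum = 24
  position 5: throw height = 6, running sum = 30
Total sum = 30; balls = sum / n = 30 / 6 = 5

Answer: 5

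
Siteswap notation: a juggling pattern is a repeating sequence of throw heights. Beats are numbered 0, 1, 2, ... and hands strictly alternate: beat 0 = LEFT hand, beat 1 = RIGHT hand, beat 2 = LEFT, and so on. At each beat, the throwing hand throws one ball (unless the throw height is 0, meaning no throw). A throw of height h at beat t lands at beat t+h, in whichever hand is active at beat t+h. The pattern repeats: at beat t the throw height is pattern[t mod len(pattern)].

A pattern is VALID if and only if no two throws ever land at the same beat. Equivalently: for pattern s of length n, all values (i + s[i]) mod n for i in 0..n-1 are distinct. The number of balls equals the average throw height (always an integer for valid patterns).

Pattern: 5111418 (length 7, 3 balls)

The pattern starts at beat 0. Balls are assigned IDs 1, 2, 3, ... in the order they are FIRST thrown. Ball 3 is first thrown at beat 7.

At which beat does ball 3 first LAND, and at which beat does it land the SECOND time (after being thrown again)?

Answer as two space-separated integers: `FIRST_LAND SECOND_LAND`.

Answer: 12 13

Derivation:
Beat 0 (L): throw ball1 h=5 -> lands@5:R; in-air after throw: [b1@5:R]
Beat 1 (R): throw ball2 h=1 -> lands@2:L; in-air after throw: [b2@2:L b1@5:R]
Beat 2 (L): throw ball2 h=1 -> lands@3:R; in-air after throw: [b2@3:R b1@5:R]
Beat 3 (R): throw ball2 h=1 -> lands@4:L; in-air after throw: [b2@4:L b1@5:R]
Beat 4 (L): throw ball2 h=4 -> lands@8:L; in-air after throw: [b1@5:R b2@8:L]
Beat 5 (R): throw ball1 h=1 -> lands@6:L; in-air after throw: [b1@6:L b2@8:L]
Beat 6 (L): throw ball1 h=8 -> lands@14:L; in-air after throw: [b2@8:L b1@14:L]
Beat 7 (R): throw ball3 h=5 -> lands@12:L; in-air after throw: [b2@8:L b3@12:L b1@14:L]
Beat 8 (L): throw ball2 h=1 -> lands@9:R; in-air after throw: [b2@9:R b3@12:L b1@14:L]
Beat 9 (R): throw ball2 h=1 -> lands@10:L; in-air after throw: [b2@10:L b3@12:L b1@14:L]
Beat 10 (L): throw ball2 h=1 -> lands@11:R; in-air after throw: [b2@11:R b3@12:L b1@14:L]
Beat 11 (R): throw ball2 h=4 -> lands@15:R; in-air after throw: [b3@12:L b1@14:L b2@15:R]
Beat 12 (L): throw ball3 h=1 -> lands@13:R; in-air after throw: [b3@13:R b1@14:L b2@15:R]
Beat 13 (R): throw ball3 h=8 -> lands@21:R; in-air after throw: [b1@14:L b2@15:R b3@21:R]
Ball 3: thrown@7 h=5 -> first land @12; rethrown@12 h=1 -> second land @13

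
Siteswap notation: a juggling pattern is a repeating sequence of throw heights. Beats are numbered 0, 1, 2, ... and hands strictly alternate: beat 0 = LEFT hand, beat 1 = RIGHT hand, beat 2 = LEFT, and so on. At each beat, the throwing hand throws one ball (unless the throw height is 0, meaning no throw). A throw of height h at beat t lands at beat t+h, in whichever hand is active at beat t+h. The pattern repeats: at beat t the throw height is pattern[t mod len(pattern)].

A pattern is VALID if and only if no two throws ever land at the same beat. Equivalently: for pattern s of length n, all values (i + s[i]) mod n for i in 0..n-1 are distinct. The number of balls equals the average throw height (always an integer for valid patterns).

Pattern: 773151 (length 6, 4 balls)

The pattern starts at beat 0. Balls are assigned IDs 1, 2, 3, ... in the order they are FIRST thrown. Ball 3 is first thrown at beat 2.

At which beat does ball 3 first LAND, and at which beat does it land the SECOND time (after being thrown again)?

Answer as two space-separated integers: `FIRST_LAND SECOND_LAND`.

Answer: 5 6

Derivation:
Beat 0 (L): throw ball1 h=7 -> lands@7:R; in-air after throw: [b1@7:R]
Beat 1 (R): throw ball2 h=7 -> lands@8:L; in-air after throw: [b1@7:R b2@8:L]
Beat 2 (L): throw ball3 h=3 -> lands@5:R; in-air after throw: [b3@5:R b1@7:R b2@8:L]
Beat 3 (R): throw ball4 h=1 -> lands@4:L; in-air after throw: [b4@4:L b3@5:R b1@7:R b2@8:L]
Beat 4 (L): throw ball4 h=5 -> lands@9:R; in-air after throw: [b3@5:R b1@7:R b2@8:L b4@9:R]
Beat 5 (R): throw ball3 h=1 -> lands@6:L; in-air after throw: [b3@6:L b1@7:R b2@8:L b4@9:R]
Beat 6 (L): throw ball3 h=7 -> lands@13:R; in-air after throw: [b1@7:R b2@8:L b4@9:R b3@13:R]
Ball 3: thrown@2 h=3 -> first land @5; rethrown@5 h=1 -> second land @6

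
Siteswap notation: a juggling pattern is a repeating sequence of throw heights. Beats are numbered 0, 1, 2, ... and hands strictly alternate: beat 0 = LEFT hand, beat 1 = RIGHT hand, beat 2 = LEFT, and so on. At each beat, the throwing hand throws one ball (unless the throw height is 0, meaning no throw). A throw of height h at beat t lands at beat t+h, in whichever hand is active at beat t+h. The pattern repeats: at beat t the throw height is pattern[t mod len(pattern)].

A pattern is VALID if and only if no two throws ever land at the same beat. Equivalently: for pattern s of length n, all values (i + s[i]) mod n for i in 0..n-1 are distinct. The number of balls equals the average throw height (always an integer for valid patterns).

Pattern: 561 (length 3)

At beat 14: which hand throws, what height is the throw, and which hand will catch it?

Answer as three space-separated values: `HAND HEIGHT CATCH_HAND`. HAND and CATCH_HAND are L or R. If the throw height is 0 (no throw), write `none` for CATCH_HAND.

Beat 14: 14 mod 2 = 0, so hand = L
Throw height = pattern[14 mod 3] = pattern[2] = 1
Lands at beat 14+1=15, 15 mod 2 = 1, so catch hand = R

Answer: L 1 R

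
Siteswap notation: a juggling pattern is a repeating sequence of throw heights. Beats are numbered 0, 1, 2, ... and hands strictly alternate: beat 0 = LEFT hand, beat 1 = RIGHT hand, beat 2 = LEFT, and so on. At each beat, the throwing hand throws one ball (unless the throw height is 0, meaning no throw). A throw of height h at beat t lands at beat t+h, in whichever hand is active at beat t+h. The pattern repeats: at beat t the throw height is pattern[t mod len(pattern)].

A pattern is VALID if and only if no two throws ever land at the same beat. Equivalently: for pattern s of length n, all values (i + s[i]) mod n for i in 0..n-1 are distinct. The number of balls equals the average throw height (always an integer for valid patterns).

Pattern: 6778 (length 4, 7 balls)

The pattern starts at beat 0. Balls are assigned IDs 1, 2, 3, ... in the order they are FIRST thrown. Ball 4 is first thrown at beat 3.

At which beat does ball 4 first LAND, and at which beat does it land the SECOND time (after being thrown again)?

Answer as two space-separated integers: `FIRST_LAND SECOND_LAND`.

Beat 0 (L): throw ball1 h=6 -> lands@6:L; in-air after throw: [b1@6:L]
Beat 1 (R): throw ball2 h=7 -> lands@8:L; in-air after throw: [b1@6:L b2@8:L]
Beat 2 (L): throw ball3 h=7 -> lands@9:R; in-air after throw: [b1@6:L b2@8:L b3@9:R]
Beat 3 (R): throw ball4 h=8 -> lands@11:R; in-air after throw: [b1@6:L b2@8:L b3@9:R b4@11:R]
Beat 4 (L): throw ball5 h=6 -> lands@10:L; in-air after throw: [b1@6:L b2@8:L b3@9:R b5@10:L b4@11:R]
Beat 5 (R): throw ball6 h=7 -> lands@12:L; in-air after throw: [b1@6:L b2@8:L b3@9:R b5@10:L b4@11:R b6@12:L]
Beat 6 (L): throw ball1 h=7 -> lands@13:R; in-air after throw: [b2@8:L b3@9:R b5@10:L b4@11:R b6@12:L b1@13:R]
Beat 7 (R): throw ball7 h=8 -> lands@15:R; in-air after throw: [b2@8:L b3@9:R b5@10:L b4@11:R b6@12:L b1@13:R b7@15:R]
Beat 8 (L): throw ball2 h=6 -> lands@14:L; in-air after throw: [b3@9:R b5@10:L b4@11:R b6@12:L b1@13:R b2@14:L b7@15:R]
Beat 9 (R): throw ball3 h=7 -> lands@16:L; in-air after throw: [b5@10:L b4@11:R b6@12:L b1@13:R b2@14:L b7@15:R b3@16:L]
Beat 10 (L): throw ball5 h=7 -> lands@17:R; in-air after throw: [b4@11:R b6@12:L b1@13:R b2@14:L b7@15:R b3@16:L b5@17:R]
Beat 11 (R): throw ball4 h=8 -> lands@19:R; in-air after throw: [b6@12:L b1@13:R b2@14:L b7@15:R b3@16:L b5@17:R b4@19:R]
Beat 12 (L): throw ball6 h=6 -> lands@18:L; in-air after throw: [b1@13:R b2@14:L b7@15:R b3@16:L b5@17:R b6@18:L b4@19:R]
Beat 13 (R): throw ball1 h=7 -> lands@20:L; in-air after throw: [b2@14:L b7@15:R b3@16:L b5@17:R b6@18:L b4@19:R b1@20:L]
Ball 4: thrown@3 h=8 -> first land @11; rethrown@11 h=8 -> second land @19

Answer: 11 19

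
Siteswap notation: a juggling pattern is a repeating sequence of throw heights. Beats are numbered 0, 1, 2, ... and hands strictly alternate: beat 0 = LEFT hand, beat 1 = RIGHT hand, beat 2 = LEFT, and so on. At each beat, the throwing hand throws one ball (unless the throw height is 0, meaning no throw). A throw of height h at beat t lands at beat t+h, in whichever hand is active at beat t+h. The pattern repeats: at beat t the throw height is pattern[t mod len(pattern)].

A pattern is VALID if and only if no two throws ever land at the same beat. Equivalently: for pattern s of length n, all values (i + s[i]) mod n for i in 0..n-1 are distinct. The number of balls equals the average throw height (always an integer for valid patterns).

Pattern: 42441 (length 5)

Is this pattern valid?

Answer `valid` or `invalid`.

i=0: (i + s[i]) mod n = (0 + 4) mod 5 = 4
i=1: (i + s[i]) mod n = (1 + 2) mod 5 = 3
i=2: (i + s[i]) mod n = (2 + 4) mod 5 = 1
i=3: (i + s[i]) mod n = (3 + 4) mod 5 = 2
i=4: (i + s[i]) mod n = (4 + 1) mod 5 = 0
Residues: [4, 3, 1, 2, 0], distinct: True

Answer: valid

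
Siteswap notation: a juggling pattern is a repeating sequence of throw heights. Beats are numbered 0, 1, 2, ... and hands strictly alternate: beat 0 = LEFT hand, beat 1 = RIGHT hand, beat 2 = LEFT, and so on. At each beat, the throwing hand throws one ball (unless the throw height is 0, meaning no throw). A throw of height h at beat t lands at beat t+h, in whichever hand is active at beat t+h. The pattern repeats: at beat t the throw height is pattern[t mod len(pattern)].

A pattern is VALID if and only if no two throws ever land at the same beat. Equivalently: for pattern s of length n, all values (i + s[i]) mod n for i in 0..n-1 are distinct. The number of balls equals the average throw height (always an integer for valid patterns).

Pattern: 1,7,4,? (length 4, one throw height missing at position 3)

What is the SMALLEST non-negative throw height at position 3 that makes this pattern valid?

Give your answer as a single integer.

i=0: (0 + 1) mod 4 = 1
i=1: (1 + 7) mod 4 = 0
i=2: (2 + 4) mod 4 = 2
i=3: s[i]=? (unknown)
Known residues: [0, 1, 2]; need a permutation of 0..3, so missing residue r = 3
Need (3 + s) mod 4 = 3; smallest s = (3 - 3) mod 4 = 0

Answer: 0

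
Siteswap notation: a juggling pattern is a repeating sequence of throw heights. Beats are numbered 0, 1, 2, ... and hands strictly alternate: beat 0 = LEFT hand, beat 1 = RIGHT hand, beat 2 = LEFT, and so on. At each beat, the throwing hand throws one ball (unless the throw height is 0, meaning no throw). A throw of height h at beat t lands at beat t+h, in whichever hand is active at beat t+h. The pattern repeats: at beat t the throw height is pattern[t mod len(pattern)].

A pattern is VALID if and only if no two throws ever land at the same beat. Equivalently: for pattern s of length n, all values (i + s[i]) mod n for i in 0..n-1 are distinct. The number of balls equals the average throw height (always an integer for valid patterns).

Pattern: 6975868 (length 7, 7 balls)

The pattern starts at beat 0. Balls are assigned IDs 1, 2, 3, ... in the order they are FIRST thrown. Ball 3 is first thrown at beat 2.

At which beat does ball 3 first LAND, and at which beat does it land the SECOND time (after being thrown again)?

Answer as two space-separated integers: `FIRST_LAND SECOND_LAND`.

Answer: 9 16

Derivation:
Beat 0 (L): throw ball1 h=6 -> lands@6:L; in-air after throw: [b1@6:L]
Beat 1 (R): throw ball2 h=9 -> lands@10:L; in-air after throw: [b1@6:L b2@10:L]
Beat 2 (L): throw ball3 h=7 -> lands@9:R; in-air after throw: [b1@6:L b3@9:R b2@10:L]
Beat 3 (R): throw ball4 h=5 -> lands@8:L; in-air after throw: [b1@6:L b4@8:L b3@9:R b2@10:L]
Beat 4 (L): throw ball5 h=8 -> lands@12:L; in-air after throw: [b1@6:L b4@8:L b3@9:R b2@10:L b5@12:L]
Beat 5 (R): throw ball6 h=6 -> lands@11:R; in-air after throw: [b1@6:L b4@8:L b3@9:R b2@10:L b6@11:R b5@12:L]
Beat 6 (L): throw ball1 h=8 -> lands@14:L; in-air after throw: [b4@8:L b3@9:R b2@10:L b6@11:R b5@12:L b1@14:L]
Beat 7 (R): throw ball7 h=6 -> lands@13:R; in-air after throw: [b4@8:L b3@9:R b2@10:L b6@11:R b5@12:L b7@13:R b1@14:L]
Beat 8 (L): throw ball4 h=9 -> lands@17:R; in-air after throw: [b3@9:R b2@10:L b6@11:R b5@12:L b7@13:R b1@14:L b4@17:R]
Beat 9 (R): throw ball3 h=7 -> lands@16:L; in-air after throw: [b2@10:L b6@11:R b5@12:L b7@13:R b1@14:L b3@16:L b4@17:R]
Beat 10 (L): throw ball2 h=5 -> lands@15:R; in-air after throw: [b6@11:R b5@12:L b7@13:R b1@14:L b2@15:R b3@16:L b4@17:R]
Beat 11 (R): throw ball6 h=8 -> lands@19:R; in-air after throw: [b5@12:L b7@13:R b1@14:L b2@15:R b3@16:L b4@17:R b6@19:R]
Ball 3: thrown@2 h=7 -> first land @9; rethrown@9 h=7 -> second land @16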